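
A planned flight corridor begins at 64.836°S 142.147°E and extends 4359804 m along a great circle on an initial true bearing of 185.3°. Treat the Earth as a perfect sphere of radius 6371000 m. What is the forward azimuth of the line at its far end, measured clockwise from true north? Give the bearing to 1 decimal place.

final bearing 350.9°

Central angle δ = d/R = 0.684320 rad.
With φ₁ = -64.836° = -1.131602 rad and θ = 185.3° = 3.234095 rad:
Destination latitude: φ₂ = arcsin( sin φ₁ cos δ + cos φ₁ sin δ cos θ ) = arcsin(-0.968958) = -75.687°.
Δλ = atan2( sin θ sin δ cos φ₁ , cos δ − sin φ₁ sin φ₂ ) = atan2(-0.024829, -0.102149) = -2.903153 rad = -166.338°.
Hence λ₂ = 142.147° + -166.338° = -24.191°.
The forward bearing on arrival equals the back-azimuth from the destination plus 180°.
Back-azimuth from P₂ (-75.7°, -24.2°) to P₁ (-64.8°, 142.1°), with Δλ' = λ₁ − λ₂ = 166.3°: atan2( sin Δλ' cos φ₁ , cos φ₂ sin φ₁ − sin φ₂ cos φ₁ cos Δλ' ) = 170.9°.
Final bearing = (170.9° + 180°) mod 360° = 350.9°.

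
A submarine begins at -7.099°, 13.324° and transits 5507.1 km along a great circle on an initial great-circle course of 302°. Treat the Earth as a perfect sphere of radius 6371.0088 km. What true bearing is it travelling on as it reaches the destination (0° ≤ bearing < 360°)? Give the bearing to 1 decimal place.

Angular distance δ = d/R = 5507.1 / 6371.0088 = 0.864400 rad.
Start latitude φ₁ = -0.123901 rad; initial bearing θ = 5.270894 rad.
sin φ₂ = sin φ₁ cos δ + cos φ₁ sin δ cos θ = (-0.123584)(0.649097) + (0.992334)(0.760706)(0.529919) = 0.319804
φ₂ = asin(0.319804) = 0.325523 rad = 18.651°.
Δλ = atan2( sin θ sin δ cos φ₁ , cos δ − sin φ₁ sin φ₂ ) = atan2(-0.640170, 0.688619) = -0.748953 rad = -42.912°.
λ₂ = 13.324° + -42.912° = -29.588°.
The forward bearing on arrival equals the back-azimuth from the destination plus 180°.
Back-azimuth from P₂ (18.7°, -29.6°) to P₁ (-7.1°, 13.3°), with Δλ' = λ₁ − λ₂ = 42.9°: atan2( sin Δλ' cos φ₁ , cos φ₂ sin φ₁ − sin φ₂ cos φ₁ cos Δλ' ) = 117.4°.
Final bearing = (117.4° + 180°) mod 360° = 297.4°.

final bearing 297.4°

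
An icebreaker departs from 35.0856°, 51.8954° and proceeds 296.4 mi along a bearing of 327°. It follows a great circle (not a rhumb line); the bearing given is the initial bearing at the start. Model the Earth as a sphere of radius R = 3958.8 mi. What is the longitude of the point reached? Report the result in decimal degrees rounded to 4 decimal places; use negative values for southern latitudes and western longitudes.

longitude 48.9053°

Angular distance δ = d/R = 296.4 / 3958.8 = 0.074871 rad.
Start latitude φ₁ = 0.612359 rad; initial bearing θ = 5.707227 rad.
Applying the spherical law of cosines for sides, sin φ₂ = sin φ₁ cos δ + cos φ₁ sin δ cos θ = 0.624524, so φ₂ = 38.6472°.
Then Δλ = atan2(-0.033337, 0.638222) = -0.052187 rad, from sin θ sin δ cos φ₁ over cos δ − sin φ₁ sin φ₂.
λ₂ = λ₁ + Δλ = 48.9053°.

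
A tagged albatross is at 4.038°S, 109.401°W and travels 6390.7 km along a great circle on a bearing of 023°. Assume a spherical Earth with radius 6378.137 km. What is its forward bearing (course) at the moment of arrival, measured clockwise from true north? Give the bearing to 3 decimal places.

δ = 6390.7/6378.137 = 1.001970 rad (57.4086°).
With φ₁ = -4.038° = -0.070476 rad and θ = 23° = 0.401426 rad:
Applying the spherical law of cosines for sides, sin φ₂ = sin φ₁ cos δ + cos φ₁ sin δ cos θ = 0.735701, so φ₂ = 47.366°.
For the longitude increment, Δλ = atan2( sin θ sin δ cos φ₁, cos δ − sin φ₁ sin φ₂ ) = atan2(0.328387, 0.590450) = 29.081°.
λ₂ = -109.401° + 29.081° = -80.320°.
The forward bearing on arrival equals the back-azimuth from the destination plus 180°.
Back-azimuth from P₂ (47.366°, -80.320°) to P₁ (-4.038°, -109.401°), with Δλ' = λ₁ − λ₂ = -29.081°: atan2( sin Δλ' cos φ₁ , cos φ₂ sin φ₁ − sin φ₂ cos φ₁ cos Δλ' ) = 215.132°.
Final bearing = (215.132° + 180°) mod 360° = 35.132°.

final bearing 35.132°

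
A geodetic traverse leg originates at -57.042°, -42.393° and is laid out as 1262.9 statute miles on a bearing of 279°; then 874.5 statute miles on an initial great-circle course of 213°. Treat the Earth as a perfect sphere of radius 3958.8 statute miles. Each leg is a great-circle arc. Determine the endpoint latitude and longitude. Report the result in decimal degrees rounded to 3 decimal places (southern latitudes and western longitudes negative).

Apply the spherical direct solution leg by leg, carrying full precision between legs.
Leg 1: from (-57.042°, -42.393°), δ = 1262.9/3958.8 = 0.319011 rad, θ = 279° → φ = -50.358°, λ = -71.440°.
Leg 2: from (-50.358°, -71.440°), δ = 874.5/3958.8 = 0.220900 rad, θ = 213° → φ = -60.293°, λ = -85.374°.

latitude -60.293°, longitude -85.374°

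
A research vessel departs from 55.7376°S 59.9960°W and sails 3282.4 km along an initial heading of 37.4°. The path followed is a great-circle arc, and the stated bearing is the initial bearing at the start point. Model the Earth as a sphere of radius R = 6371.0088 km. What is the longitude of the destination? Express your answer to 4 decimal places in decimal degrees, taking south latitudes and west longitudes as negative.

The arc subtends δ = 3282.4/6371.0088 = 0.515209 rad at the centre.
With φ₁ = -55.7376° = -0.972805 rad and θ = 37.4° = 0.652753 rad:
Destination latitude: φ₂ = arcsin( sin φ₁ cos δ + cos φ₁ sin δ cos θ ) = arcsin(-0.498820) = -29.9220°.
Δλ = atan2( sin θ sin δ cos φ₁ , cos δ − sin φ₁ sin φ₂ ) = atan2(0.168481, 0.457931) = 0.352547 rad = 20.1995°.
λ₂ = -59.9960° + 20.1995° = -39.7965°.

longitude -39.7965°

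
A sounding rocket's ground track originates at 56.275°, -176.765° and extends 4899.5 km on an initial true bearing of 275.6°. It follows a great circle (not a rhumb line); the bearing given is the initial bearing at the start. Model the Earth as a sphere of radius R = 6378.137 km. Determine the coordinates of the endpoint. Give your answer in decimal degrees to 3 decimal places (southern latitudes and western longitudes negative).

Angular distance δ = d/R = 4899.5 / 6378.137 = 0.768171 rad.
With φ₁ = 56.275° = 0.982184 rad and θ = 275.6° = 4.810127 rad:
Destination latitude: φ₂ = arcsin( sin φ₁ cos δ + cos φ₁ sin δ cos θ ) = arcsin(0.635797) = 39.479°.
Then Δλ = atan2(-0.383929, 0.190382) = -1.110450 rad, from sin θ sin δ cos φ₁ over cos δ − sin φ₁ sin φ₂.
λ₂ = -176.765° + -63.624° = -240.389°, normalized to (−180°, 180°] → 119.611°.

latitude 39.479°, longitude 119.611°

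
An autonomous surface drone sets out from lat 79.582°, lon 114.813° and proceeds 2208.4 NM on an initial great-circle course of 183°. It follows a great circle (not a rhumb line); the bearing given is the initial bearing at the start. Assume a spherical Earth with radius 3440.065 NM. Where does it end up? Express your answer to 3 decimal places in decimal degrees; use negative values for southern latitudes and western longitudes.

Angular distance δ = d/R = 2208.4 / 3440.065 = 0.641965 rad.
Converting: φ₁ = 1.388968 rad, θ = 3.193953 rad.
Destination latitude: φ₂ = arcsin( sin φ₁ cos δ + cos φ₁ sin δ cos θ ) = arcsin(0.679591) = 42.812°.
For the longitude increment, Δλ = atan2( sin θ sin δ cos φ₁, cos δ − sin φ₁ sin φ₂ ) = atan2(-0.005667, 0.132533) = -2.448°.
λ₂ = λ₁ + Δλ = 112.365°.

latitude 42.812°, longitude 112.365°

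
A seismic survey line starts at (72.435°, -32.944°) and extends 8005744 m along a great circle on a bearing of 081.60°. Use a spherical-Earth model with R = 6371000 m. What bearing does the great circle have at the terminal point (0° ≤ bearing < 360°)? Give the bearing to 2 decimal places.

Angular distance δ = d/R = 8005744 / 6371000 = 1.256591 rad.
With φ₁ = 72.435° = 1.264229 rad and θ = 81.6° = 1.424189 rad:
sin φ₂ = sin φ₁ cos δ + cos φ₁ sin δ cos θ = (0.953375)(0.309060) + (0.301788)(0.951042)(0.146083) = 0.336578
φ₂ = asin(0.336578) = 0.343281 rad = 19.669°.
For the longitude increment, Δλ = atan2( sin θ sin δ cos φ₁, cos δ − sin φ₁ sin φ₂ ) = atan2(0.283934, -0.011825) = 92.385°.
Hence λ₂ = -32.944° + 92.385° = 59.441°.
The forward bearing on arrival equals the back-azimuth from the destination plus 180°.
Back-azimuth from P₂ (19.67°, 59.44°) to P₁ (72.44°, -32.94°), with Δλ' = λ₁ − λ₂ = -92.38°: atan2( sin Δλ' cos φ₁ , cos φ₂ sin φ₁ − sin φ₂ cos φ₁ cos Δλ' ) = 341.52°.
Final bearing = (341.52° + 180°) mod 360° = 161.52°.

final bearing 161.52°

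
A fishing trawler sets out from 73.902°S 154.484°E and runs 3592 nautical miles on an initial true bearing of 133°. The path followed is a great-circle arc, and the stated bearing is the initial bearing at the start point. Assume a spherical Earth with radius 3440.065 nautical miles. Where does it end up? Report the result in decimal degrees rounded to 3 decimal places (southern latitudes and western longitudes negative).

latitude -40.270°, longitude -81.476°

The arc subtends δ = 3592/3440.065 = 1.044166 rad at the centre.
Start latitude φ₁ = -1.289833 rad; initial bearing θ = 2.321288 rad.
Applying the spherical law of cosines for sides, sin φ₂ = sin φ₁ cos δ + cos φ₁ sin δ cos θ = -0.646397, so φ₂ = -40.270°.
For the longitude increment, Δλ = atan2( sin θ sin δ cos φ₁, cos δ − sin φ₁ sin φ₂ ) = atan2(0.175314, -0.118428) = 124.040°.
λ₂ = 154.484° + 124.040° = 278.524°, normalized to (−180°, 180°] → -81.476°.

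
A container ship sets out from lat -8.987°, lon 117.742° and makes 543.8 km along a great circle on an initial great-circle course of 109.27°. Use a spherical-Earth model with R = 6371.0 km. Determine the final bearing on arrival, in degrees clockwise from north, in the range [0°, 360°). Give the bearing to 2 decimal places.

final bearing 108.47°

δ = 543.8/6371 = 0.085356 rad (4.8905°).
Start latitude φ₁ = -0.156853 rad; initial bearing θ = 1.907121 rad.
Applying the spherical law of cosines for sides, sin φ₂ = sin φ₁ cos δ + cos φ₁ sin δ cos θ = -0.183431, so φ₂ = -10.570°.
For the longitude increment, Δλ = atan2( sin θ sin δ cos φ₁, cos δ − sin φ₁ sin φ₂ ) = atan2(0.079488, 0.967706) = 4.696°.
λ₂ = λ₁ + Δλ = 122.438°.
The forward bearing on arrival equals the back-azimuth from the destination plus 180°.
Back-azimuth from P₂ (-10.57°, 122.44°) to P₁ (-8.99°, 117.74°), with Δλ' = λ₁ − λ₂ = -4.70°: atan2( sin Δλ' cos φ₁ , cos φ₂ sin φ₁ − sin φ₂ cos φ₁ cos Δλ' ) = 288.47°.
Final bearing = (288.47° + 180°) mod 360° = 108.47°.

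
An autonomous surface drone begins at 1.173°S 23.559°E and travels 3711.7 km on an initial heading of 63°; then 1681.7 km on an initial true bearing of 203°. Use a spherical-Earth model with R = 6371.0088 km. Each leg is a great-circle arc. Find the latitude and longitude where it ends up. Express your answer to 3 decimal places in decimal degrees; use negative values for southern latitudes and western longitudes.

Apply the spherical direct solution leg by leg, carrying full precision between legs.
Leg 1: from (-1.173°, 23.559°), δ = 3711.7/6371.0088 = 0.582592 rad, θ = 63° → φ = 13.452°, λ = 53.827°.
Leg 2: from (13.452°, 53.827°), δ = 1681.7/6371.0088 = 0.263961 rad, θ = 203° → φ = -0.516°, λ = 47.976°.

latitude -0.516°, longitude 47.976°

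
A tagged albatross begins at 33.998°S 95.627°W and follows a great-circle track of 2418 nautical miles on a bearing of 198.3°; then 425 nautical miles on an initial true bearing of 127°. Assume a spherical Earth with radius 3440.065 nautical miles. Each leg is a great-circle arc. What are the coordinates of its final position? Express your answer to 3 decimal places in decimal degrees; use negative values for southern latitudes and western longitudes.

latitude -72.656°, longitude -111.397°

Apply the spherical direct solution leg by leg, carrying full precision between legs.
Leg 1: from (-33.998°, -95.627°), δ = 2418/3440.065 = 0.702894 rad, θ = 198.3° → φ = -69.301°, λ = -130.674°.
Leg 2: from (-69.301°, -130.674°), δ = 425/3440.065 = 0.123544 rad, θ = 127° → φ = -72.656°, λ = -111.397°.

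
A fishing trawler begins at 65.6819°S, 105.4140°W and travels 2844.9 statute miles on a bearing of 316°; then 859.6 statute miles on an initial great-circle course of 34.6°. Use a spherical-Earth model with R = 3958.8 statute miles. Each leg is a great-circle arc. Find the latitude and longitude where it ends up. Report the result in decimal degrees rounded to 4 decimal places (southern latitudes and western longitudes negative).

latitude -18.9585°, longitude -129.6458°

Apply the spherical direct solution leg by leg, carrying full precision between legs.
Leg 1: from (-65.6819°, -105.4140°), δ = 2844.9/3958.8 = 0.718627 rad, θ = 316° → φ = -29.4000°, λ = -137.0778°.
Leg 2: from (-29.4000°, -137.0778°), δ = 859.6/3958.8 = 0.217137 rad, θ = 34.6° → φ = -18.9585°, λ = -129.6458°.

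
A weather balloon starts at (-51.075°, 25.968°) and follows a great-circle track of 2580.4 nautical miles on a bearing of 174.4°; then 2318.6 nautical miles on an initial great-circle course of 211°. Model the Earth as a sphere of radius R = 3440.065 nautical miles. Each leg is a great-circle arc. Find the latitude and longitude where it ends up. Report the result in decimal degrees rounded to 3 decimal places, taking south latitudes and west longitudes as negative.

Apply the spherical direct solution leg by leg, carrying full precision between legs.
Leg 1: from (-51.075°, 25.968°), δ = 2580.4/3440.065 = 0.750102 rad, θ = 174.4° → φ = -84.535°, λ = 161.657°.
Leg 2: from (-84.535°, 161.657°), δ = 2318.6/3440.065 = 0.673999 rad, θ = 211° → φ = -55.968°, λ = 16.712°.

latitude -55.968°, longitude 16.712°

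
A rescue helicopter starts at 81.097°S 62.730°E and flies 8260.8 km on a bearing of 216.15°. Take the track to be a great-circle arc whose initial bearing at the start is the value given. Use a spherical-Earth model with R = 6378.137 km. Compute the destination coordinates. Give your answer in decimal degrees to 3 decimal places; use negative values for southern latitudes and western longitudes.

latitude -22.900°, longitude -79.231°

Angular distance δ = d/R = 8260.8 / 6378.137 = 1.295174 rad.
Converting: φ₁ = -1.415410 rad, θ = 3.772529 rad.
Applying the spherical law of cosines for sides, sin φ₂ = sin φ₁ cos δ + cos φ₁ sin δ cos θ = -0.389116, so φ₂ = -22.900°.
Then Δλ = atan2(-0.087849, -0.112283) = -2.477684 rad, from sin θ sin δ cos φ₁ over cos δ − sin φ₁ sin φ₂.
λ₂ = λ₁ + Δλ = -79.231°.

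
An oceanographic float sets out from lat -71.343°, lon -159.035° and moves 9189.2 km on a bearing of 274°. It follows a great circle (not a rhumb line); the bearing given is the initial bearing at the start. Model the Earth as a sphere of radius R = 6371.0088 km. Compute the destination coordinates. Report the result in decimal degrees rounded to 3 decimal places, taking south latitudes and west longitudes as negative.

latitude -5.695°, longitude 117.110°

Central angle δ = d/R = 1.442346 rad.
With φ₁ = -71.343° = -1.245170 rad and θ = 274° = 4.782202 rad:
sin φ₂ = sin φ₁ cos δ + cos φ₁ sin δ cos θ = (-0.947451)(0.128097) + (0.319902)(0.991762)(0.069756) = -0.099234
φ₂ = asin(-0.099234) = -0.099398 rad = -5.695°.
For the longitude increment, Δλ = atan2( sin θ sin δ cos φ₁, cos δ − sin φ₁ sin φ₂ ) = atan2(-0.316494, 0.034078) = -83.855°.
λ₂ = -159.035° + -83.855° = -242.890°, normalized to (−180°, 180°] → 117.110°.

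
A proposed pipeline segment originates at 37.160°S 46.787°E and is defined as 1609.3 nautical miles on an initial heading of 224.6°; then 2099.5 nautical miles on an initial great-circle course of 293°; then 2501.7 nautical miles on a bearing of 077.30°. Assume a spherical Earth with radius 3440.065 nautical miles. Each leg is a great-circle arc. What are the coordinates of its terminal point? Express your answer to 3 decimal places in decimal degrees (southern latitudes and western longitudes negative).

latitude -15.070°, longitude 19.509°

Apply the spherical direct solution leg by leg, carrying full precision between legs.
Leg 1: from (-37.160°, 46.787°), δ = 1609.3/3440.065 = 0.467811 rad, θ = 224.6° → φ = -52.658°, λ = 15.321°.
Leg 2: from (-52.658°, 15.321°), δ = 2099.5/3440.065 = 0.610308 rad, θ = 293° → φ = -31.042°, λ = -22.684°.
Leg 3: from (-31.042°, -22.684°), δ = 2501.7/3440.065 = 0.727225 rad, θ = 77.3° → φ = -15.070°, λ = 19.509°.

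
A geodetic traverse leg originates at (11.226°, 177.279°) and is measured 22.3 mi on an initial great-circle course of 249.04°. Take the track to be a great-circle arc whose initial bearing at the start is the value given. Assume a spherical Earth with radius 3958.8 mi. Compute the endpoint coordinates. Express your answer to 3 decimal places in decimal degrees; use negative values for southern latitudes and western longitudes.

latitude 11.110°, longitude 176.972°

δ = 22.3/3958.8 = 0.005633 rad (0.3227°).
Converting: φ₁ = 0.195931 rad, θ = 4.346568 rad.
sin φ₂ = sin φ₁ cos δ + cos φ₁ sin δ cos θ = (0.194679)(0.999984) + (0.980867)(0.005633)(-0.357716) = 0.192700
φ₂ = asin(0.192700) = 0.193913 rad = 11.110°.
Δλ = atan2( sin θ sin δ cos φ₁ , cos δ − sin φ₁ sin φ₂ ) = atan2(-0.005160, 0.962469) = -0.005361 rad = -0.307°.
λ₂ = 177.279° + -0.307° = 176.972°.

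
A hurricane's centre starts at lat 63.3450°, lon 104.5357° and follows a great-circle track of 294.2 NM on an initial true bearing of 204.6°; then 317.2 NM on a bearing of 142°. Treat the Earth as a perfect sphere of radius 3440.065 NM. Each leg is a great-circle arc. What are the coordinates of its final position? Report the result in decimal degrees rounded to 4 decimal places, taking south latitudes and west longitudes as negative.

latitude 54.5305°, longitude 106.2030°

Apply the spherical direct solution leg by leg, carrying full precision between legs.
Leg 1: from (63.3450°, 104.5357°), δ = 294.2/3440.065 = 0.085522 rad, θ = 204.6° → φ = 58.8279°, λ = 100.5966°.
Leg 2: from (58.8279°, 100.5966°), δ = 317.2/3440.065 = 0.092208 rad, θ = 142° → φ = 54.5305°, λ = 106.2030°.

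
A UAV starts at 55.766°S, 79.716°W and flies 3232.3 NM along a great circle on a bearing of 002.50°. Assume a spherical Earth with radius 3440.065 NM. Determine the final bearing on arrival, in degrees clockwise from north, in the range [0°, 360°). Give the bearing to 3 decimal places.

The arc subtends δ = 3232.3/3440.065 = 0.939604 rad at the centre.
With φ₁ = -55.766° = -0.973300 rad and θ = 2.5° = 0.043633 rad:
Applying the spherical law of cosines for sides, sin φ₂ = sin φ₁ cos δ + cos φ₁ sin δ cos θ = -0.034122, so φ₂ = -1.955°.
For the longitude increment, Δλ = atan2( sin θ sin δ cos φ₁, cos δ − sin φ₁ sin φ₂ ) = atan2(0.019811, 0.561897) = 2.019°.
Hence λ₂ = -79.716° + 2.019° = -77.697°.
The forward bearing on arrival equals the back-azimuth from the destination plus 180°.
Back-azimuth from P₂ (-1.955°, -77.697°) to P₁ (-55.766°, -79.716°), with Δλ' = λ₁ − λ₂ = -2.019°: atan2( sin Δλ' cos φ₁ , cos φ₂ sin φ₁ − sin φ₂ cos φ₁ cos Δλ' ) = 181.407°.
Final bearing = (181.407° + 180°) mod 360° = 1.407°.

final bearing 1.407°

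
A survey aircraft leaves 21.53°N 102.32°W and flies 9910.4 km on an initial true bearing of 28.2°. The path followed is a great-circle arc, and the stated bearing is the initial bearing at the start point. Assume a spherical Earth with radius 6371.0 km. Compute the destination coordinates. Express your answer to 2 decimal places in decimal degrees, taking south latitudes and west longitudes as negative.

latitude 55.62°, longitude 20.88°

Angular distance δ = d/R = 9910.4 / 6371 = 1.555549 rad.
Converting: φ₁ = 0.375769 rad, θ = 0.492183 rad.
Destination latitude: φ₂ = arcsin( sin φ₁ cos δ + cos φ₁ sin δ cos θ ) = arcsin(0.825311) = 55.62°.
Then Δλ = atan2(0.439528, -0.287632) = 2.150267 rad, from sin θ sin δ cos φ₁ over cos δ − sin φ₁ sin φ₂.
λ₂ = λ₁ + Δλ = 20.88°.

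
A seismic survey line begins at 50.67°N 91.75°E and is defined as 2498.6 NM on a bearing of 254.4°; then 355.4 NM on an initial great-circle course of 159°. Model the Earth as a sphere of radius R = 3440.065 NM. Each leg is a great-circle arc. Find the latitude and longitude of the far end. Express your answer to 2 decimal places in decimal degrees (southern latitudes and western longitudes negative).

latitude 22.17°, longitude 47.77°

Apply the spherical direct solution leg by leg, carrying full precision between legs.
Leg 1: from (50.67°, 91.75°), δ = 2498.6/3440.065 = 0.726323 rad, θ = 254.4° → φ = 27.72°, λ = 45.48°.
Leg 2: from (27.72°, 45.48°), δ = 355.4/3440.065 = 0.103312 rad, θ = 159° → φ = 22.17°, λ = 47.77°.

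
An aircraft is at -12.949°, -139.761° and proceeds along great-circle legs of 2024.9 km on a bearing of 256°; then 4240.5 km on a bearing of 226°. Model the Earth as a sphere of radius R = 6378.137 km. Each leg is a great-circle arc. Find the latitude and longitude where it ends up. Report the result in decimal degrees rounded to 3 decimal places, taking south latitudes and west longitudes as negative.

Apply the spherical direct solution leg by leg, carrying full precision between legs.
Leg 1: from (-12.949°, -139.761°), δ = 2024.9/6378.137 = 0.317475 rad, θ = 256° → φ = -16.648°, λ = -158.191°.
Leg 2: from (-16.648°, -158.191°), δ = 4240.5/6378.137 = 0.664849 rad, θ = 226° → φ = -39.499°, λ = 166.700°.

latitude -39.499°, longitude 166.700°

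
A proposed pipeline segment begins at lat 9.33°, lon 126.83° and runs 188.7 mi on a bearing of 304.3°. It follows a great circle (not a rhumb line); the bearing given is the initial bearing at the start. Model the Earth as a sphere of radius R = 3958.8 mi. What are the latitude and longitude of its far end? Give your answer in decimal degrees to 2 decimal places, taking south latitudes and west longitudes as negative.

latitude 10.86°, longitude 124.53°

δ = 188.7/3958.8 = 0.047666 rad (2.7311°).
With φ₁ = 9.33° = 0.162839 rad and θ = 304.3° = 5.311037 rad:
Destination latitude: φ₂ = arcsin( sin φ₁ cos δ + cos φ₁ sin δ cos θ ) = arcsin(0.188432) = 10.86°.
Then Δλ = atan2(-0.038841, 0.968315) = -0.040091 rad, from sin θ sin δ cos φ₁ over cos δ − sin φ₁ sin φ₂.
Hence λ₂ = 126.83° + -2.30° = 124.53°.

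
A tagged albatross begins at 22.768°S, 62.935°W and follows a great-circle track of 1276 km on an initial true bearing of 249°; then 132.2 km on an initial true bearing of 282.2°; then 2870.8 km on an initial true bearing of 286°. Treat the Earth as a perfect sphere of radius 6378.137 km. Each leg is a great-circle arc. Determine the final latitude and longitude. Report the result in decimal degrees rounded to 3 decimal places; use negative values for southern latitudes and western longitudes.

latitude -16.821°, longitude -102.091°

Apply the spherical direct solution leg by leg, carrying full precision between legs.
Leg 1: from (-22.768°, -62.935°), δ = 1276/6378.137 = 0.200058 rad, θ = 249° → φ = -26.420°, λ = -74.891°.
Leg 2: from (-26.420°, -74.891°), δ = 132.2/6378.137 = 0.020727 rad, θ = 282.2° → φ = -26.163°, λ = -76.185°.
Leg 3: from (-26.163°, -76.185°), δ = 2870.8/6378.137 = 0.450100 rad, θ = 286° → φ = -16.821°, λ = -102.091°.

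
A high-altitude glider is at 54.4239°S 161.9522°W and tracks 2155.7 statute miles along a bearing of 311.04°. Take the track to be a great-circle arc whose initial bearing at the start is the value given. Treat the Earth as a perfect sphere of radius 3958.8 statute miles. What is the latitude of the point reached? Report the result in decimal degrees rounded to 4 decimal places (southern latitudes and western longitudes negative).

latitude -29.8565°

Central angle δ = d/R = 0.544534 rad.
Start latitude φ₁ = -0.949876 rad; initial bearing θ = 5.428672 rad.
Destination latitude: φ₂ = arcsin( sin φ₁ cos δ + cos φ₁ sin δ cos θ ) = arcsin(-0.497830) = -29.8565°.
Then Δλ = atan2(-0.227313, 0.450462) = -0.467338 rad, from sin θ sin δ cos φ₁ over cos δ − sin φ₁ sin φ₂.
λ₂ = -161.9522° + -26.7765° = -188.7287°, normalized to (−180°, 180°] → 171.2713°.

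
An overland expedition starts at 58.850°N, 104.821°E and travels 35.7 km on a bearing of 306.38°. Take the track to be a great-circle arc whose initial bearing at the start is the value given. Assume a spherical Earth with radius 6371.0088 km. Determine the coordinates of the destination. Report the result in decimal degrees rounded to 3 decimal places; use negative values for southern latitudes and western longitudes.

latitude 59.039°, longitude 104.319°

Central angle δ = d/R = 0.005604 rad.
Start latitude φ₁ = 1.027126 rad; initial bearing θ = 5.347340 rad.
Destination latitude: φ₂ = arcsin( sin φ₁ cos δ + cos φ₁ sin δ cos θ ) = arcsin(0.857522) = 59.039°.
For the longitude increment, Δλ = atan2( sin θ sin δ cos φ₁, cos δ − sin φ₁ sin φ₂ ) = atan2(-0.002334, 0.266103) = -0.502°.
Hence λ₂ = 104.821° + -0.502° = 104.319°.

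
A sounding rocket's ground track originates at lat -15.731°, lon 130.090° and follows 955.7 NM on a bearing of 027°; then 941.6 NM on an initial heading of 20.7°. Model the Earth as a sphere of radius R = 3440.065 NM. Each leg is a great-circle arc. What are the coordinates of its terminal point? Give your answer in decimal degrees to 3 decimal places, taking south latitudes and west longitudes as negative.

Apply the spherical direct solution leg by leg, carrying full precision between legs.
Leg 1: from (-15.731°, 130.090°), δ = 955.7/3440.065 = 0.277815 rad, θ = 27° → φ = -1.462°, λ = 137.245°.
Leg 2: from (-1.462°, 137.245°), δ = 941.6/3440.065 = 0.273716 rad, θ = 20.7° → φ = 13.192°, λ = 142.877°.

latitude 13.192°, longitude 142.877°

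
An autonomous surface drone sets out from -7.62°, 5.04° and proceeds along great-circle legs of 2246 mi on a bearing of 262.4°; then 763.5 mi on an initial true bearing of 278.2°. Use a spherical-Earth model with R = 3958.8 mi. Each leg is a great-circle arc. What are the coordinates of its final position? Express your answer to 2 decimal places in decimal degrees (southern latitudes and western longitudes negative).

latitude -8.74°, longitude -38.83°

Apply the spherical direct solution leg by leg, carrying full precision between legs.
Leg 1: from (-7.62°, 5.04°), δ = 2246/3958.8 = 0.567344 rad, θ = 262.4° → φ = -10.50°, λ = -27.76°.
Leg 2: from (-10.50°, -27.76°), δ = 763.5/3958.8 = 0.192861 rad, θ = 278.2° → φ = -8.74°, λ = -38.83°.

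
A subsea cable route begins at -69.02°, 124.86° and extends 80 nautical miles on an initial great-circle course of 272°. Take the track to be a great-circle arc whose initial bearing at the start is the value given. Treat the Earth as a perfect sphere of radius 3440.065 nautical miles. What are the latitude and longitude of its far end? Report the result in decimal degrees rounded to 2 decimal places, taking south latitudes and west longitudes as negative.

latitude -68.93°, longitude 121.15°

Central angle δ = d/R = 0.023255 rad.
Converting: φ₁ = -1.204626 rad, θ = 4.747296 rad.
Destination latitude: φ₂ = arcsin( sin φ₁ cos δ + cos φ₁ sin δ cos θ ) = arcsin(-0.933162) = -68.93°.
For the longitude increment, Δλ = atan2( sin θ sin δ cos φ₁, cos δ − sin φ₁ sin φ₂ ) = atan2(-0.008321, 0.128431) = -3.71°.
Hence λ₂ = 124.86° + -3.71° = 121.15°.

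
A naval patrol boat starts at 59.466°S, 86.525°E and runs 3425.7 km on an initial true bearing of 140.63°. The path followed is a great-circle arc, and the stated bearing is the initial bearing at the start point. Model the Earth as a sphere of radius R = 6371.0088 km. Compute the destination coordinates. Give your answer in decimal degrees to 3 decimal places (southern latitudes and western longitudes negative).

The arc subtends δ = 3425.7/6371.0088 = 0.537701 rad at the centre.
Start latitude φ₁ = -1.037877 rad; initial bearing θ = 2.454457 rad.
Destination latitude: φ₂ = arcsin( sin φ₁ cos δ + cos φ₁ sin δ cos θ ) = arcsin(-0.940939) = -70.210°.
Then Δλ = atan2(0.165054, 0.048431) = 1.285383 rad, from sin θ sin δ cos φ₁ over cos δ − sin φ₁ sin φ₂.
λ₂ = 86.525° + 73.647° = 160.172°.

latitude -70.210°, longitude 160.172°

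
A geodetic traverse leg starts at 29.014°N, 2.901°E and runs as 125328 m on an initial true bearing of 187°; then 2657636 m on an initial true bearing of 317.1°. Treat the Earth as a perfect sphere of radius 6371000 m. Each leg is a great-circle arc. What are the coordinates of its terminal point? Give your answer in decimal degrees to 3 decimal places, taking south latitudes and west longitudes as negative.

Apply the spherical direct solution leg by leg, carrying full precision between legs.
Leg 1: from (29.014°, 2.901°), δ = 125328/6371000 = 0.019672 rad, θ = 187° → φ = 27.895°, λ = 2.746°.
Leg 2: from (27.895°, 2.746°), δ = 2657636/6371000 = 0.417146 rad, θ = 317.1° → φ = 43.633°, λ = -19.653°.

latitude 43.633°, longitude -19.653°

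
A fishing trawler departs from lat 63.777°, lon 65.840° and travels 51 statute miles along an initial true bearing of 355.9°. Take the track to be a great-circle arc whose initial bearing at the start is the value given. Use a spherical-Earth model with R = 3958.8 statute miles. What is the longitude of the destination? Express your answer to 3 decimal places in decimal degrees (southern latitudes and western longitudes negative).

longitude 65.717°

Central angle δ = d/R = 0.012883 rad.
Start latitude φ₁ = 1.113119 rad; initial bearing θ = 6.211627 rad.
sin φ₂ = sin φ₁ cos δ + cos φ₁ sin δ cos θ = (0.897081)(0.999917) + (0.441866)(0.012882)(0.997441) = 0.902684
φ₂ = asin(0.902684) = 1.125967 rad = 64.513°.
Δλ = atan2( sin θ sin δ cos φ₁ , cos δ − sin φ₁ sin φ₂ ) = atan2(-0.000407, 0.190136) = -0.002140 rad = -0.123°.
λ₂ = λ₁ + Δλ = 65.717°.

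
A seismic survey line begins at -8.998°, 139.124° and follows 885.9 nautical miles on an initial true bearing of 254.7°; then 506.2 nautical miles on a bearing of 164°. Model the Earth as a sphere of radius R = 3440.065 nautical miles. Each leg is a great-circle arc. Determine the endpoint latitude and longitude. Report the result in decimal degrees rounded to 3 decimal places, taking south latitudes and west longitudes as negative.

latitude -20.660°, longitude 127.022°

Apply the spherical direct solution leg by leg, carrying full precision between legs.
Leg 1: from (-8.998°, 139.124°), δ = 885.9/3440.065 = 0.257524 rad, θ = 254.7° → φ = -12.569°, λ = 124.546°.
Leg 2: from (-12.569°, 124.546°), δ = 506.2/3440.065 = 0.147148 rad, θ = 164° → φ = -20.660°, λ = 127.022°.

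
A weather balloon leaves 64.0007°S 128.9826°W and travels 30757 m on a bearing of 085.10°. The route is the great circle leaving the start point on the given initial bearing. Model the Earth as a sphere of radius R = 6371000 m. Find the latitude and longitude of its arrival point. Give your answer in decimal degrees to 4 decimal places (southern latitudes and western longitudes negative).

Angular distance δ = d/R = 30757 / 6371000 = 0.004828 rad.
With φ₁ = -64.0007° = -1.117023 rad and θ = 85.1° = 1.485275 rad:
Destination latitude: φ₂ = arcsin( sin φ₁ cos δ + cos φ₁ sin δ cos θ ) = arcsin(-0.898608) = -63.9757°.
Δλ = atan2( sin θ sin δ cos φ₁ , cos δ − sin φ₁ sin φ₂ ) = atan2(0.002109, 0.192320) = 0.010963 rad = 0.6281°.
λ₂ = λ₁ + Δλ = -128.3545°.

latitude -63.9757°, longitude -128.3545°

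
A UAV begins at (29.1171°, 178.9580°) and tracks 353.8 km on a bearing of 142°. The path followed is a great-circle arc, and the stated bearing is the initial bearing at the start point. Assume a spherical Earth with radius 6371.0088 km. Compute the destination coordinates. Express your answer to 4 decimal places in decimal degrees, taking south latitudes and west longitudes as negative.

latitude 26.5921°, longitude -178.8519°

δ = 353.8/6371.0088 = 0.055533 rad (3.1818°).
With φ₁ = 29.1171° = 0.508189 rad and θ = 142° = 2.478368 rad:
sin φ₂ = sin φ₁ cos δ + cos φ₁ sin δ cos θ = (0.486596)(0.998458) + (0.873627)(0.055504)(-0.788011) = 0.447635
φ₂ = asin(0.447635) = 0.464119 rad = 26.5921°.
Then Δλ = atan2(0.029853, 0.780641) = 0.038224 rad, from sin θ sin δ cos φ₁ over cos δ − sin φ₁ sin φ₂.
λ₂ = 178.9580° + 2.1901° = 181.1481°, normalized to (−180°, 180°] → -178.8519°.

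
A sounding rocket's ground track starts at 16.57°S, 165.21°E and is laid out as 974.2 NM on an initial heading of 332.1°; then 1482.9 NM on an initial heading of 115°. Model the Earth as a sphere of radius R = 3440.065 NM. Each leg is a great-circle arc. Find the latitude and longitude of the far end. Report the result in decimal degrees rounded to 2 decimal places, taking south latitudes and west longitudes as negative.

Apply the spherical direct solution leg by leg, carrying full precision between legs.
Leg 1: from (-16.57°, 165.21°), δ = 974.2/3440.065 = 0.283192 rad, θ = 332.1° → φ = -2.13°, λ = 157.69°.
Leg 2: from (-2.13°, 157.69°), δ = 1482.9/3440.065 = 0.431067 rad, θ = 115° → φ = -12.13°, λ = -179.52°.

latitude -12.13°, longitude -179.52°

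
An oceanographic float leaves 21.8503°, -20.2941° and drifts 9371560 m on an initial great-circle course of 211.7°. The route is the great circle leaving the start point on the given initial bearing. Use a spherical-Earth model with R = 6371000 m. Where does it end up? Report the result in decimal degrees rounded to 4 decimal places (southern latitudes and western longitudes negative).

δ = 9371560/6371000 = 1.470972 rad (84.2805°).
Converting: φ₁ = 0.381360 rad, θ = 3.694862 rad.
Applying the spherical law of cosines for sides, sin φ₂ = sin φ₁ cos δ + cos φ₁ sin δ cos θ = -0.748666, so φ₂ = -48.4749°.
Then Δλ = atan2(-0.485293, 0.378300) = -0.908664 rad, from sin θ sin δ cos φ₁ over cos δ − sin φ₁ sin φ₂.
λ₂ = λ₁ + Δλ = -72.3567°.

latitude -48.4749°, longitude -72.3567°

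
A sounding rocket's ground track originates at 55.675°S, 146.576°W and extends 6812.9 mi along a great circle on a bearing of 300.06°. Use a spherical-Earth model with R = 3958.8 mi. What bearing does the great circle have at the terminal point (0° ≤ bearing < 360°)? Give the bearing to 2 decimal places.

Central angle δ = d/R = 1.720951 rad.
Converting: φ₁ = -0.971712 rad, θ = 5.237035 rad.
Destination latitude: φ₂ = arcsin( sin φ₁ cos δ + cos φ₁ sin δ cos θ ) = arcsin(0.402816) = 23.754°.
For the longitude increment, Δλ = atan2( sin θ sin δ cos φ₁, cos δ − sin φ₁ sin φ₂ ) = atan2(-0.482553, 0.183076) = -69.224°.
λ₂ = -146.576° + -69.224° = -215.800°, normalized to (−180°, 180°] → 144.200°.
The forward bearing on arrival equals the back-azimuth from the destination plus 180°.
Back-azimuth from P₂ (23.75°, 144.20°) to P₁ (-55.67°, -146.58°), with Δλ' = λ₁ − λ₂ = -290.78°: atan2( sin Δλ' cos φ₁ , cos φ₂ sin φ₁ − sin φ₂ cos φ₁ cos Δλ' ) = 147.78°.
Final bearing = (147.78° + 180°) mod 360° = 327.78°.

final bearing 327.78°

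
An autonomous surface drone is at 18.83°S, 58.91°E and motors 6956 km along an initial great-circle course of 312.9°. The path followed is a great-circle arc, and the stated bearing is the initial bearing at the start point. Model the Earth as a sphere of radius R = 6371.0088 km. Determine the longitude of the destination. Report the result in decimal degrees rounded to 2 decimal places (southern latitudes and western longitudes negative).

longitude 13.06°

δ = 6956/6371.0088 = 1.091821 rad (62.5567°).
With φ₁ = -18.83° = -0.328645 rad and θ = 312.9° = 5.461135 rad:
Destination latitude: φ₂ = arcsin( sin φ₁ cos δ + cos φ₁ sin δ cos θ ) = arcsin(0.423034) = 25.03°.
For the longitude increment, Δλ = atan2( sin θ sin δ cos φ₁, cos δ − sin φ₁ sin φ₂ ) = atan2(-0.615315, 0.597409) = -45.85°.
λ₂ = 58.91° + -45.85° = 13.06°.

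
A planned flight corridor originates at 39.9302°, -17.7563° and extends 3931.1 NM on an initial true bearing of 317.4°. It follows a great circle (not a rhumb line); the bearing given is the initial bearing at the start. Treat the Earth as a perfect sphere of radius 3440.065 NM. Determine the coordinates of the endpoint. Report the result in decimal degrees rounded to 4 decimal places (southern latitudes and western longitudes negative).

latitude 51.2575°, longitude -118.0216°

Central angle δ = d/R = 1.142740 rad.
Converting: φ₁ = 0.696913 rad, θ = 5.539675 rad.
Applying the spherical law of cosines for sides, sin φ₂ = sin φ₁ cos δ + cos φ₁ sin δ cos θ = 0.779966, so φ₂ = 51.2575°.
For the longitude increment, Δλ = atan2( sin θ sin δ cos φ₁, cos δ − sin φ₁ sin φ₂ ) = atan2(-0.472215, -0.085521) = -100.2653°.
λ₂ = λ₁ + Δλ = -118.0216°.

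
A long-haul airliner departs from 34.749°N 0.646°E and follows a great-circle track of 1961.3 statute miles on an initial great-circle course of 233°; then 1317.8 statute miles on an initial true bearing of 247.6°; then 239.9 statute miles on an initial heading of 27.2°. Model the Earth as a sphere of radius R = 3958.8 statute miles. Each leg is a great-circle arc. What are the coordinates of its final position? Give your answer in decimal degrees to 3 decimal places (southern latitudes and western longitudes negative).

Apply the spherical direct solution leg by leg, carrying full precision between legs.
Leg 1: from (34.749°, 0.646°), δ = 1961.3/3958.8 = 0.495428 rad, θ = 233° → φ = 15.448°, λ = -22.552°.
Leg 2: from (15.448°, -22.552°), δ = 1317.8/3958.8 = 0.332879 rad, θ = 247.6° → φ = 7.569°, λ = -40.296°.
Leg 3: from (7.569°, -40.296°), δ = 239.9/3958.8 = 0.060599 rad, θ = 27.2° → φ = 10.654°, λ = -38.682°.

latitude 10.654°, longitude -38.682°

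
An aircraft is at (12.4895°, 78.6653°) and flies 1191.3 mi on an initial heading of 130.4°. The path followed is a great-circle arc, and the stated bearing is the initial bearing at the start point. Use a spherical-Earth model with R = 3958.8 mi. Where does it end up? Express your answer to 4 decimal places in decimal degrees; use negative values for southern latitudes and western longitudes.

latitude 1.0878°, longitude 91.7131°

Angular distance δ = d/R = 1191.3 / 3958.8 = 0.300925 rad.
Start latitude φ₁ = 0.217983 rad; initial bearing θ = 2.275909 rad.
sin φ₂ = sin φ₁ cos δ + cos φ₁ sin δ cos θ = (0.216261)(0.955063) + (0.976336)(0.296403)(-0.648120) = 0.018984
φ₂ = asin(0.018984) = 0.018985 rad = 1.0878°.
For the longitude increment, Δλ = atan2( sin θ sin δ cos φ₁, cos δ − sin φ₁ sin φ₂ ) = atan2(0.220381, 0.950957) = 13.0478°.
λ₂ = 78.6653° + 13.0478° = 91.7131°.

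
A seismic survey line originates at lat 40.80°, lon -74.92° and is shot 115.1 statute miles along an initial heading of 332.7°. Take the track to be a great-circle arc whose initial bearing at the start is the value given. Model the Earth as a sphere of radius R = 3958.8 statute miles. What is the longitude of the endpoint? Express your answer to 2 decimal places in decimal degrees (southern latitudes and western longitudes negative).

δ = 115.1/3958.8 = 0.029074 rad (1.6658°).
With φ₁ = 40.80° = 0.712094 rad and θ = 332.7° = 5.806710 rad:
Applying the spherical law of cosines for sides, sin φ₂ = sin φ₁ cos δ + cos φ₁ sin δ cos θ = 0.672699, so φ₂ = 42.28°.
For the longitude increment, Δλ = atan2( sin θ sin δ cos φ₁, cos δ − sin φ₁ sin φ₂ ) = atan2(-0.010093, 0.560022) = -1.03°.
Hence λ₂ = -74.92° + -1.03° = -75.95°.

longitude -75.95°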